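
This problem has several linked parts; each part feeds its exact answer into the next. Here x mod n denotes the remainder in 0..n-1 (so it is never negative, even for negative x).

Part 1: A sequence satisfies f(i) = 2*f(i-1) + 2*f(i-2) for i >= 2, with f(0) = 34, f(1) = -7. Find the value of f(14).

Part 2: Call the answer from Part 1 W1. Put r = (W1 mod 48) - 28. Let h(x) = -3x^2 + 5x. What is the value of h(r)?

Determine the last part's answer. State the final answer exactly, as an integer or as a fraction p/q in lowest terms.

-2492

Part 1: f(2) = 2*(-7) + 2*(34) = 54; iterating: f(2)=54, f(3)=94, f(4)=296, f(5)=780, f(6)=2152, f(7)=5864, f(8)=16032, f(9)=43792, f(10)=119648, f(11)=326880, f(12)=893056, f(13)=2439872, f(14)=6665856; answer 6665856
Part 2: W1 = 6665856; r = -28; -3*(-28)^2 + 5*(-28)^1 = (-2352) + (-140) = -2492; answer -2492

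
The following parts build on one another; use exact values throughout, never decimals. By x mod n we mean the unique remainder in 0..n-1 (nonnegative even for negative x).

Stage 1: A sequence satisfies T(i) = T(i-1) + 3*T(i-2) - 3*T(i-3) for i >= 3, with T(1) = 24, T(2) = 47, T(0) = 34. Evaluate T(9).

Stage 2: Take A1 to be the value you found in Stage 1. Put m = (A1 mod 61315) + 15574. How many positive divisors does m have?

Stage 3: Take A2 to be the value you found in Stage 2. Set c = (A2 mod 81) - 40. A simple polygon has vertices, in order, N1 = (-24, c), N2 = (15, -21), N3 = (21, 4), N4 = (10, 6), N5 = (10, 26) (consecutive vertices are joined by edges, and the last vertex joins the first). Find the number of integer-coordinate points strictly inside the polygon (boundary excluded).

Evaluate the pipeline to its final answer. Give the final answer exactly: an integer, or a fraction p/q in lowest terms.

Stage 1: T(3) = 1*(47) + 3*(24) - 3*(34) = 17; iterating: T(3)=17, T(4)=86, T(5)=-4, T(6)=203, T(7)=-67, T(8)=554, T(9)=-256; answer -256
Stage 2: A1 = -256; m = 76633; 76633 = 197 * 389; number of divisors = (1+1) * (1+1) = 4; answer 4
Stage 3: A2 = 4; c = -36; cross terms: (-24*-21 - 15*-36)=1044, (15*4 - 21*-21)=501, (21*6 - 10*4)=86, (10*26 - 10*6)=200, (10*-36 - -24*26)=264; twice the area = |2095| = 2095; area = 2095/2; boundary points = 3 + 1 + 1 + 20 + 2 = 27; strictly interior points = area - boundary/2 + 1 = 1035; answer 1035

1035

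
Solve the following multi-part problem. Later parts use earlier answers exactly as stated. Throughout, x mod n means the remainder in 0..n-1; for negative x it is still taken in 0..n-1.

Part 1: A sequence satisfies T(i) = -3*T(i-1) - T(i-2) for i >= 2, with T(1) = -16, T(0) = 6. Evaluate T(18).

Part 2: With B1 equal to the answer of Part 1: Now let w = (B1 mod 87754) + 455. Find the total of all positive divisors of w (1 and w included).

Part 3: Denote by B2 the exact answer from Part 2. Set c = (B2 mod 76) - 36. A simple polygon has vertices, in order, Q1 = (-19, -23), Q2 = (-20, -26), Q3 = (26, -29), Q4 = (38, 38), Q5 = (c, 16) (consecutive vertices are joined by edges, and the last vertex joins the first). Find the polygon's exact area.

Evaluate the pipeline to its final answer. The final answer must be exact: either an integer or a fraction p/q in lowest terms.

1231

Part 1: T(2) = -3*(-16) - 1*(6) = 42; iterating: T(2)=42, T(3)=-110, T(4)=288, T(5)=-754, T(6)=1974, T(7)=-5168, T(8)=13530, T(9)=-35422, T(10)=92736, T(11)=-242786, T(12)=635622, T(13)=-1664080, T(14)=4356618, T(15)=-11405774, T(16)=29860704, T(17)=-78176338, T(18)=204668310; answer 204668310
Part 2: B1 = 204668310; w = 26437; 26437 is prime, so its only divisors are 1 and 26437; sigma = 1 + 26437 = 26438; answer 26438
Part 3: B2 = 26438; c = 30; cross terms: (-19*-26 - -20*-23)=34, (-20*-29 - 26*-26)=1256, (26*38 - 38*-29)=2090, (38*16 - 30*38)=-532, (30*-23 - -19*16)=-386; twice the area = |2462| = 2462; area = 1231; answer 1231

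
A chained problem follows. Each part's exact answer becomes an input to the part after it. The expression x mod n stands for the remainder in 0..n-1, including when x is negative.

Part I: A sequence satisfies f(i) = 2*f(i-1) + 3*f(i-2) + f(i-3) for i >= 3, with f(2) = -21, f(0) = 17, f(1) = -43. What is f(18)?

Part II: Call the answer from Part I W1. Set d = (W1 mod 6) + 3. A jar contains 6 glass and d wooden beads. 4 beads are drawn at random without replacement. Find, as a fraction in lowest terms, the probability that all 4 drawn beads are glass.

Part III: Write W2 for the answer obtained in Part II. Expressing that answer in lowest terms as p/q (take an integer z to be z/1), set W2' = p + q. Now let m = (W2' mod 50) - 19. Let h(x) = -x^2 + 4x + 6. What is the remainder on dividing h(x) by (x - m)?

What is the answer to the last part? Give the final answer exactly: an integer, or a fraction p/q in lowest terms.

Part I: f(3) = 2*(-21) + 3*(-43) + 1*(17) = -154; iterating: f(3)=-154, f(4)=-414, f(5)=-1311, f(6)=-4018, f(7)=-12383, f(8)=-38131, f(9)=-117429, f(10)=-361634, f(11)=-1113686, f(12)=-3429703, f(13)=-10562098, f(14)=-32526991, f(15)=-100169979, f(16)=-308483029, f(17)=-950002986, f(18)=-2925625038; answer -2925625038
Part II: W1 = -2925625038; d = 3; total draws C(9,4) = 126; favorable C(6,4) = 15; P = 5/42; answer 5/42
Part III: W2 = 5/42; threaded value p + q = 47; m = 28; remainder = value at the root: -1*(28)^2 + 4*(28)^1 + 6 = (-784) + (112) + (6) = -666; answer -666

-666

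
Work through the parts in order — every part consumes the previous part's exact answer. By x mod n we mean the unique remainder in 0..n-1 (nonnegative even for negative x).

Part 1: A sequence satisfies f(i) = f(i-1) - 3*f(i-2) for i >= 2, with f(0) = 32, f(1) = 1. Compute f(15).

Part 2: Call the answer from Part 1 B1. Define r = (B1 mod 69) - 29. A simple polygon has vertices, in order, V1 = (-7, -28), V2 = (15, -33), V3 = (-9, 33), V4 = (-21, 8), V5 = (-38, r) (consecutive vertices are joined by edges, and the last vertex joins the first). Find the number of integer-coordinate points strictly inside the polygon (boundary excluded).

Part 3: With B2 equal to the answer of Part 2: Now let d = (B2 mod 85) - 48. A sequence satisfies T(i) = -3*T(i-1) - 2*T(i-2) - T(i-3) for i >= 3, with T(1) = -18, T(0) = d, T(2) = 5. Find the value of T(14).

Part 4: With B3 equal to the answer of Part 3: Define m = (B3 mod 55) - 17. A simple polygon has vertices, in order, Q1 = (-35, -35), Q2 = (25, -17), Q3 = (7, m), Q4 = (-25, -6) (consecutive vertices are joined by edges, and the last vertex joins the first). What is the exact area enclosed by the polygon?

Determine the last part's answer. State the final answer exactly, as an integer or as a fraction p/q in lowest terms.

906

Part 1: f(2) = 1*(1) - 3*(32) = -95; iterating: f(2)=-95, f(3)=-98, f(4)=187, f(5)=481, f(6)=-80, f(7)=-1523, f(8)=-1283, f(9)=3286, f(10)=7135, f(11)=-2723, f(12)=-24128, f(13)=-15959, f(14)=56425, f(15)=104302; answer 104302
Part 2: B1 = 104302; r = 14; cross terms: (-7*-33 - 15*-28)=651, (15*33 - -9*-33)=198, (-9*8 - -21*33)=621, (-21*14 - -38*8)=10, (-38*-28 - -7*14)=1162; twice the area = |2642| = 2642; area = 1321; boundary points = 1 + 6 + 1 + 1 + 1 = 10; strictly interior points = area - boundary/2 + 1 = 1317; answer 1317
Part 3: B2 = 1317; d = -6; T(3) = -3*(5) - 2*(-18) - 1*(-6) = 27; iterating: T(3)=27, T(4)=-73, T(5)=160, T(6)=-361, T(7)=836, T(8)=-1946, T(9)=4527, T(10)=-10525, T(11)=24467, T(12)=-56878, T(13)=132225, T(14)=-307386; answer -307386
Part 4: B3 = -307386; m = -8; cross terms: (-35*-17 - 25*-35)=1470, (25*-8 - 7*-17)=-81, (7*-6 - -25*-8)=-242, (-25*-35 - -35*-6)=665; twice the area = |1812| = 1812; area = 906; answer 906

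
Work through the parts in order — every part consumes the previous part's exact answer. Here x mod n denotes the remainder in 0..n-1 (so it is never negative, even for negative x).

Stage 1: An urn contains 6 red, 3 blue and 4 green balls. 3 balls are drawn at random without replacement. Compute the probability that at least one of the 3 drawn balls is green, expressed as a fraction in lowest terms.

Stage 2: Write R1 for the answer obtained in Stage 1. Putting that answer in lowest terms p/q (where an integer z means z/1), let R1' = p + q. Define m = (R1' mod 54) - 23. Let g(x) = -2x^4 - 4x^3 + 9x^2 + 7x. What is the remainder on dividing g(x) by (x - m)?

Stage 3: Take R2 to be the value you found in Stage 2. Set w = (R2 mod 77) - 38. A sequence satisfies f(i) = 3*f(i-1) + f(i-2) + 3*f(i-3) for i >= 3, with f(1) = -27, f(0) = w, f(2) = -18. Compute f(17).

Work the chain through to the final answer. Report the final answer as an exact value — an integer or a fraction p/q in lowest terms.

Stage 1: total draws C(13,3) = 286; complement C(9,3) = 84; favorable 286 - 84 = 202; P = 101/143; answer 101/143
Stage 2: R1 = 101/143; threaded value p + q = 244; m = 5; remainder = value at the root: -2*(5)^4 - 4*(5)^3 + 9*(5)^2 + 7*(5)^1 = (-1250) + (-500) + (225) + (35) = -1490; answer -1490
Stage 3: R2 = -1490; w = 12; f(3) = 3*(-18) + 1*(-27) + 3*(12) = -45; iterating: f(3)=-45, f(4)=-234, f(5)=-801, f(6)=-2772, f(7)=-9819, f(8)=-34632, f(9)=-122031, f(10)=-430182, f(11)=-1516473, f(12)=-5345694, f(13)=-18844101, f(14)=-66427416, f(15)=-234163431, f(16)=-825450012, f(17)=-2909795715; answer -2909795715

-2909795715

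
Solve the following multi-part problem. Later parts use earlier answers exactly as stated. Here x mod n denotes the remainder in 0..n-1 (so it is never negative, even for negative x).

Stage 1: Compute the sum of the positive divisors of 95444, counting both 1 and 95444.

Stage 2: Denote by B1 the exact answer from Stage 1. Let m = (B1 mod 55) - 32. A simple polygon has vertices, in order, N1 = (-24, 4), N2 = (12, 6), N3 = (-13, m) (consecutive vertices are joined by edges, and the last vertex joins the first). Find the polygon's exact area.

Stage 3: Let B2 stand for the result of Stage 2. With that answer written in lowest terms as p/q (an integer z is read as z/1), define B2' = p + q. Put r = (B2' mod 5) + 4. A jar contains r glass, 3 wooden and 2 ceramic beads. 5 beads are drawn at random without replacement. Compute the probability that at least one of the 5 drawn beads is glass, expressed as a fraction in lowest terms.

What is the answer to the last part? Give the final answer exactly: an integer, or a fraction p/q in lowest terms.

Stage 1: 95444 = 2^2 * 107 * 223; sigma = (1 + 2 + 4) * (1 + 107) * (1 + 223) = 7 * 108 * 224 = 169344; answer 169344
Stage 2: B1 = 169344; m = 22; cross terms: (-24*6 - 12*4)=-192, (12*22 - -13*6)=342, (-13*4 - -24*22)=476; twice the area = |626| = 626; area = 313; answer 313
Stage 3: B2 = 313; threaded value p + q = 314; r = 8; total draws C(13,5) = 1287; complement C(5,5) = 1; favorable 1287 - 1 = 1286; P = 1286/1287; answer 1286/1287

1286/1287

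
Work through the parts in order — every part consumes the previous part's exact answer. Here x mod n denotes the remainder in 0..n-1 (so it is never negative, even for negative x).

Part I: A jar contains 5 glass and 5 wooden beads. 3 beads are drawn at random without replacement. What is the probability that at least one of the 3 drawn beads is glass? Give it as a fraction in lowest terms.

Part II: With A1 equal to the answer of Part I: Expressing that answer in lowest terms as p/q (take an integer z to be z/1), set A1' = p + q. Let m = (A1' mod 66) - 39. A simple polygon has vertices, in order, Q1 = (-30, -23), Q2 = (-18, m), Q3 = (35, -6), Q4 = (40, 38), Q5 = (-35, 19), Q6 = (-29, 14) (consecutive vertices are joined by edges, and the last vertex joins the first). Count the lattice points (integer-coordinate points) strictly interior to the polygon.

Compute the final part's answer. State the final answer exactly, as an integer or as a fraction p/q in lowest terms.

2769

Part I: total draws C(10,3) = 120; complement C(5,3) = 10; favorable 120 - 10 = 110; P = 11/12; answer 11/12
Part II: A1 = 11/12; threaded value p + q = 23; m = -16; cross terms: (-30*-16 - -18*-23)=66, (-18*-6 - 35*-16)=668, (35*38 - 40*-6)=1570, (40*19 - -35*38)=2090, (-35*14 - -29*19)=61, (-29*-23 - -30*14)=1087; twice the area = |5542| = 5542; area = 2771; boundary points = 1 + 1 + 1 + 1 + 1 + 1 = 6; strictly interior points = area - boundary/2 + 1 = 2769; answer 2769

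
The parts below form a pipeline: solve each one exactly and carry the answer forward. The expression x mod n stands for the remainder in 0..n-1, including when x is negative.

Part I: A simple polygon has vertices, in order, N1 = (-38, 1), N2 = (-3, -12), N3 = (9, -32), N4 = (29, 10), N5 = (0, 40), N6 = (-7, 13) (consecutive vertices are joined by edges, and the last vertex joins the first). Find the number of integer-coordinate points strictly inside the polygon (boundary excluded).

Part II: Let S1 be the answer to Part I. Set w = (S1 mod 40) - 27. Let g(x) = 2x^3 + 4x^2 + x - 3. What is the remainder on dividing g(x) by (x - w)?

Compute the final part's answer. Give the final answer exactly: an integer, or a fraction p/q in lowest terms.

-36480

Part I: cross terms: (-38*-12 - -3*1)=459, (-3*-32 - 9*-12)=204, (9*10 - 29*-32)=1018, (29*40 - 0*10)=1160, (0*13 - -7*40)=280, (-7*1 - -38*13)=487; twice the area = |3608| = 3608; area = 1804; boundary points = 1 + 4 + 2 + 1 + 1 + 1 = 10; strictly interior points = area - boundary/2 + 1 = 1800; answer 1800
Part II: S1 = 1800; w = -27; remainder = value at the root: 2*(-27)^3 + 4*(-27)^2 + 1*(-27)^1 - 3 = (-39366) + (2916) + (-27) + (-3) = -36480; answer -36480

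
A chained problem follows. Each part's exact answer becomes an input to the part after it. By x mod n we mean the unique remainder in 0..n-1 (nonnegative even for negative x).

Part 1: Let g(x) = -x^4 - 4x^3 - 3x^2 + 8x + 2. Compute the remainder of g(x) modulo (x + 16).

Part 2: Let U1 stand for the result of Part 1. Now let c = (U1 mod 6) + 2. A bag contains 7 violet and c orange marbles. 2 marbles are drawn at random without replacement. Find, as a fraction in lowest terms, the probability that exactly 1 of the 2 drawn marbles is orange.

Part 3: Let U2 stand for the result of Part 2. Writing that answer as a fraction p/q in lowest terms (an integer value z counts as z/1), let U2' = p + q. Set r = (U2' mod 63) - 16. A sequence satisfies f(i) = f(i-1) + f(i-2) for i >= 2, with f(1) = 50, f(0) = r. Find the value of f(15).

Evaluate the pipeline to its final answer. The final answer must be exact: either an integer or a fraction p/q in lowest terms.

Part 1: remainder = value at the root: -1*(-16)^4 - 4*(-16)^3 - 3*(-16)^2 + 8*(-16)^1 + 2 = (-65536) + (16384) + (-768) + (-128) + (2) = -50046; answer -50046
Part 2: U1 = -50046; c = 2; total draws C(9,2) = 36; favorable C(2,1)*C(7,1) = 14; P = 7/18; answer 7/18
Part 3: U2 = 7/18; threaded value p + q = 25; r = 9; f(2) = 1*(50) + 1*(9) = 59; iterating: f(2)=59, f(3)=109, f(4)=168, f(5)=277, f(6)=445, f(7)=722, f(8)=1167, f(9)=1889, f(10)=3056, f(11)=4945, f(12)=8001, f(13)=12946, f(14)=20947, f(15)=33893; answer 33893

33893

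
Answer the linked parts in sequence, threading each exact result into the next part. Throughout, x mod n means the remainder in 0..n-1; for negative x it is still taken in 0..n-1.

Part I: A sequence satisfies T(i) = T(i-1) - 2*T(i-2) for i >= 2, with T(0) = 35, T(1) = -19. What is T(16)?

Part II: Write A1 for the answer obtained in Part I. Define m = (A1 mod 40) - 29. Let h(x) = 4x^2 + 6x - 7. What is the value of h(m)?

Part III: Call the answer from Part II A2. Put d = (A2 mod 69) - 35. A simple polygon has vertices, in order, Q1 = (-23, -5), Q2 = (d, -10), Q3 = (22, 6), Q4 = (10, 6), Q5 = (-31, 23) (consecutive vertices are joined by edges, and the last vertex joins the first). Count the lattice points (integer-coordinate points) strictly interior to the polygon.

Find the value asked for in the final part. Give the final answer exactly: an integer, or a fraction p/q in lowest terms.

Part I: T(2) = 1*(-19) - 2*(35) = -89; iterating: T(2)=-89, T(3)=-51, T(4)=127, T(5)=229, T(6)=-25, T(7)=-483, T(8)=-433, T(9)=533, T(10)=1399, T(11)=333, T(12)=-2465, T(13)=-3131, T(14)=1799, T(15)=8061, T(16)=4463; answer 4463
Part II: A1 = 4463; m = -6; 4*(-6)^2 + 6*(-6)^1 - 7 = (144) + (-36) + (-7) = 101; answer 101
Part III: A2 = 101; d = -3; cross terms: (-23*-10 - -3*-5)=215, (-3*6 - 22*-10)=202, (22*6 - 10*6)=72, (10*23 - -31*6)=416, (-31*-5 - -23*23)=684; twice the area = |1589| = 1589; area = 1589/2; boundary points = 5 + 1 + 12 + 1 + 4 = 23; strictly interior points = area - boundary/2 + 1 = 784; answer 784

784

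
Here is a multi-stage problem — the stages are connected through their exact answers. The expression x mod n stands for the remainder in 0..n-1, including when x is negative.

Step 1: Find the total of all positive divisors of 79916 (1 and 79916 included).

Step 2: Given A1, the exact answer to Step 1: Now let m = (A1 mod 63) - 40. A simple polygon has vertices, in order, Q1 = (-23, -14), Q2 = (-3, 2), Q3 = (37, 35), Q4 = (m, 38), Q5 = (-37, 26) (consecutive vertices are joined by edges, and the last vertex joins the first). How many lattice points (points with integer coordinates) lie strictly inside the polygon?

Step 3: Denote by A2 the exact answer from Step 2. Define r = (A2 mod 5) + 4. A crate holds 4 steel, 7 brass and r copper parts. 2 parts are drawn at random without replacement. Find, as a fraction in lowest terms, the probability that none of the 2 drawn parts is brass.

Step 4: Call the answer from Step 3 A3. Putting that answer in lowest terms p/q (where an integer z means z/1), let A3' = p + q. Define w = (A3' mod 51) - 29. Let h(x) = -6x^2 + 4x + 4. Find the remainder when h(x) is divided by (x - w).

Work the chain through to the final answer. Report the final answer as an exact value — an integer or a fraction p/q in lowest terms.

Step 1: 79916 = 2^2 * 19979; sigma = (1 + 2 + 4) * (1 + 19979) = 7 * 19980 = 139860; answer 139860
Step 2: A1 = 139860; m = -40; cross terms: (-23*2 - -3*-14)=-88, (-3*35 - 37*2)=-179, (37*38 - -40*35)=2806, (-40*26 - -37*38)=366, (-37*-14 - -23*26)=1116; twice the area = |4021| = 4021; area = 4021/2; boundary points = 4 + 1 + 1 + 3 + 2 = 11; strictly interior points = area - boundary/2 + 1 = 2006; answer 2006
Step 3: A2 = 2006; r = 5; total draws C(16,2) = 120; favorable C(9,2) = 36; P = 3/10; answer 3/10
Step 4: A3 = 3/10; threaded value p + q = 13; w = -16; remainder = value at the root: -6*(-16)^2 + 4*(-16)^1 + 4 = (-1536) + (-64) + (4) = -1596; answer -1596

-1596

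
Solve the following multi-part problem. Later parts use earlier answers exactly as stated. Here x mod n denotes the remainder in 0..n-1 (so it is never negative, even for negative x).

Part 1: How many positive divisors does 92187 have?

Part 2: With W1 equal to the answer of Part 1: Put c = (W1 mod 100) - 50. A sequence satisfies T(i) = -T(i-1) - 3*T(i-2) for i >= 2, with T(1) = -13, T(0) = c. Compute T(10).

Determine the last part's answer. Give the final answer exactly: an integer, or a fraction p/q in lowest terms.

-9365

Part 1: 92187 = 3^2 * 10243; number of divisors = (2+1) * (1+1) = 6; answer 6
Part 2: W1 = 6; c = -44; T(2) = -1*(-13) - 3*(-44) = 145; iterating: T(2)=145, T(3)=-106, T(4)=-329, T(5)=647, T(6)=340, T(7)=-2281, T(8)=1261, T(9)=5582, T(10)=-9365; answer -9365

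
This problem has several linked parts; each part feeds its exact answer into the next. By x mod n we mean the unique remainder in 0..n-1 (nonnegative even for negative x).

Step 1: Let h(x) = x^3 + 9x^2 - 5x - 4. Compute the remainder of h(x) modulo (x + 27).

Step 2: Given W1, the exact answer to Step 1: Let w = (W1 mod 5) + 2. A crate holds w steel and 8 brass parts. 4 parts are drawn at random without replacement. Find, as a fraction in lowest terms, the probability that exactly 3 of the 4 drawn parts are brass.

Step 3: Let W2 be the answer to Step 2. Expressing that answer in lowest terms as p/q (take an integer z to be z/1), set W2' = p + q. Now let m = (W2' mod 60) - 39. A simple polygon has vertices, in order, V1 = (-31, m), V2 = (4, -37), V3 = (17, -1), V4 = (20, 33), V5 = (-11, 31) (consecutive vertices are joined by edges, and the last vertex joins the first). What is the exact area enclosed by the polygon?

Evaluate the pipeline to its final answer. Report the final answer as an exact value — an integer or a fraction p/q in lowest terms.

4717/2

Step 1: remainder = value at the root: 1*(-27)^3 + 9*(-27)^2 - 5*(-27)^1 - 4 = (-19683) + (6561) + (135) + (-4) = -12991; answer -12991
Step 2: W1 = -12991; w = 6; total draws C(14,4) = 1001; favorable C(8,3)*C(6,1) = 336; P = 48/143; answer 48/143
Step 3: W2 = 48/143; threaded value p + q = 191; m = -28; cross terms: (-31*-37 - 4*-28)=1259, (4*-1 - 17*-37)=625, (17*33 - 20*-1)=581, (20*31 - -11*33)=983, (-11*-28 - -31*31)=1269; twice the area = |4717| = 4717; area = 4717/2; answer 4717/2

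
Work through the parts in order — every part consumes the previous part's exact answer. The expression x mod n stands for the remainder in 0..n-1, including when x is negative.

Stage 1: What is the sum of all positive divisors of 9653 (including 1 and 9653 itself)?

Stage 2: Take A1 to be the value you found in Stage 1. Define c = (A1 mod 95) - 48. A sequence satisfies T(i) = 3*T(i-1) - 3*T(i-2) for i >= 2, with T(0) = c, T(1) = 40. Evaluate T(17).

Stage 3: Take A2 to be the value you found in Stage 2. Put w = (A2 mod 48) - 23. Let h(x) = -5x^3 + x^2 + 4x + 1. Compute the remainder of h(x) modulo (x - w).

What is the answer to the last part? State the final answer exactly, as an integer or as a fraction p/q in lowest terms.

Stage 1: 9653 = 7^2 * 197; sigma = (1 + 7 + 49) * (1 + 197) = 57 * 198 = 11286; answer 11286
Stage 2: A1 = 11286; c = 28; T(2) = 3*(40) - 3*(28) = 36; iterating: T(2)=36, T(3)=-12, T(4)=-144, T(5)=-396, T(6)=-756, T(7)=-1080, T(8)=-972, T(9)=324, T(10)=3888, T(11)=10692, T(12)=20412, T(13)=29160, T(14)=26244, T(15)=-8748, T(16)=-104976, T(17)=-288684; answer -288684
Stage 3: A2 = -288684; w = 13; remainder = value at the root: -5*(13)^3 + 1*(13)^2 + 4*(13)^1 + 1 = (-10985) + (169) + (52) + (1) = -10763; answer -10763

-10763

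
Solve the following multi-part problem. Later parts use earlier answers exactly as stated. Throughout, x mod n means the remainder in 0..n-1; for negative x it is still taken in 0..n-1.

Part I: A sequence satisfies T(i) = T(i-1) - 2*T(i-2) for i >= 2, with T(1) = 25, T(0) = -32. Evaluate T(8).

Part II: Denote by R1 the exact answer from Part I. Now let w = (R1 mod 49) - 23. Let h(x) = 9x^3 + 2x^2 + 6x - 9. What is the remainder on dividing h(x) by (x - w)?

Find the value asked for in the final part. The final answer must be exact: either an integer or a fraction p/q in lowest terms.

3218

Part I: T(2) = 1*(25) - 2*(-32) = 89; iterating: T(2)=89, T(3)=39, T(4)=-139, T(5)=-217, T(6)=61, T(7)=495, T(8)=373; answer 373
Part II: R1 = 373; w = 7; remainder = value at the root: 9*(7)^3 + 2*(7)^2 + 6*(7)^1 - 9 = (3087) + (98) + (42) + (-9) = 3218; answer 3218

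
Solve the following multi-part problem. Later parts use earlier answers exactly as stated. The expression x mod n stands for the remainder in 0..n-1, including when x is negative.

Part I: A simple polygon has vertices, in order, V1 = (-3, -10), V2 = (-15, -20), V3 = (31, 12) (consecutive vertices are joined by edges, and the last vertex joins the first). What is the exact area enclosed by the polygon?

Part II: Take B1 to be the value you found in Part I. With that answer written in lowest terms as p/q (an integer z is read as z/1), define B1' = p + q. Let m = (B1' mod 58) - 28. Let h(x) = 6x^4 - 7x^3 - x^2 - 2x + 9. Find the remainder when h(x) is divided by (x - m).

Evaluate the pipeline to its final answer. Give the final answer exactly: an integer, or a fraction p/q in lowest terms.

78395

Part I: cross terms: (-3*-20 - -15*-10)=-90, (-15*12 - 31*-20)=440, (31*-10 - -3*12)=-274; twice the area = |76| = 76; area = 38; answer 38
Part II: B1 = 38; threaded value p + q = 39; m = 11; remainder = value at the root: 6*(11)^4 - 7*(11)^3 - 1*(11)^2 - 2*(11)^1 + 9 = (87846) + (-9317) + (-121) + (-22) + (9) = 78395; answer 78395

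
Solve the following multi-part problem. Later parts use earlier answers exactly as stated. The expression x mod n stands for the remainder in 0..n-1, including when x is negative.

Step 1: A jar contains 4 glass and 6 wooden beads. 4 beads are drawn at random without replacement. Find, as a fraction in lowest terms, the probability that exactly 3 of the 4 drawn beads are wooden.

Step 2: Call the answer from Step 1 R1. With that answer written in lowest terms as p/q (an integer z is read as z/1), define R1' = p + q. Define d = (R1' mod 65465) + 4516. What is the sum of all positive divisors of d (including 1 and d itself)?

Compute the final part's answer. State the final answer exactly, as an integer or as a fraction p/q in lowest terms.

Step 1: total draws C(10,4) = 210; favorable C(6,3)*C(4,1) = 80; P = 8/21; answer 8/21
Step 2: R1 = 8/21; threaded value p + q = 29; d = 4545; 4545 = 3^2 * 5 * 101; sigma = (1 + 3 + 9) * (1 + 5) * (1 + 101) = 13 * 6 * 102 = 7956; answer 7956

7956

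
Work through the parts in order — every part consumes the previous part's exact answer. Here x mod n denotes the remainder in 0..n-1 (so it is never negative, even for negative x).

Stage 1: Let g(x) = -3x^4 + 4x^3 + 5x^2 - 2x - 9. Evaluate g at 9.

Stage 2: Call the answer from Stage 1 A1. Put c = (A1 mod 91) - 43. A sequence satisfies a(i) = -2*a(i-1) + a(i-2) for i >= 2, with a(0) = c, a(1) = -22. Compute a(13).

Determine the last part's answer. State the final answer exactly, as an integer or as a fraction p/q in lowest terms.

-1276682

Stage 1: -3*(9)^4 + 4*(9)^3 + 5*(9)^2 - 2*(9)^1 - 9 = (-19683) + (2916) + (405) + (-18) + (-9) = -16389; answer -16389
Stage 2: A1 = -16389; c = 39; a(2) = -2*(-22) + 1*(39) = 83; iterating: a(2)=83, a(3)=-188, a(4)=459, a(5)=-1106, a(6)=2671, a(7)=-6448, a(8)=15567, a(9)=-37582, a(10)=90731, a(11)=-219044, a(12)=528819, a(13)=-1276682; answer -1276682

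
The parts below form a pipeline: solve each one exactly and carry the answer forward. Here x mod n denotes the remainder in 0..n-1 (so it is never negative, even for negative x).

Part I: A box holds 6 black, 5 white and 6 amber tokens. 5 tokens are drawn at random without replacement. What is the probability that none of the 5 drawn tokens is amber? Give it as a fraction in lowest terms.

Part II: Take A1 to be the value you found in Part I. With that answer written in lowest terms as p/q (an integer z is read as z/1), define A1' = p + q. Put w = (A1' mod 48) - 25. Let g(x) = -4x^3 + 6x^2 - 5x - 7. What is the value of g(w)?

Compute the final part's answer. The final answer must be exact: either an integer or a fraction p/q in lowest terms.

Part I: total draws C(17,5) = 6188; favorable C(11,5) = 462; P = 33/442; answer 33/442
Part II: A1 = 33/442; threaded value p + q = 475; w = 18; -4*(18)^3 + 6*(18)^2 - 5*(18)^1 - 7 = (-23328) + (1944) + (-90) + (-7) = -21481; answer -21481

-21481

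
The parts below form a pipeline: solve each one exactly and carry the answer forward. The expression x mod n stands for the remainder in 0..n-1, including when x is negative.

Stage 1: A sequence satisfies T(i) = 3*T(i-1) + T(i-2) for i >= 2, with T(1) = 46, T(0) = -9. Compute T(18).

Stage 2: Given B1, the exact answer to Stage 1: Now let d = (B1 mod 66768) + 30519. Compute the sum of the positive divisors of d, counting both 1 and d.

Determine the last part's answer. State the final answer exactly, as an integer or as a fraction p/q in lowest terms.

171648

Stage 1: T(2) = 3*(46) + 1*(-9) = 129; iterating: T(2)=129, T(3)=433, T(4)=1428, T(5)=4717, T(6)=15579, T(7)=51454, T(8)=169941, T(9)=561277, T(10)=1853772, T(11)=6122593, T(12)=20221551, T(13)=66787246, T(14)=220583289, T(15)=728537113, T(16)=2406194628, T(17)=7947120997, T(18)=26247557619; answer 26247557619
Stage 2: B1 = 26247557619; d = 85818; 85818 = 2 * 3 * 14303; sigma = (1 + 2) * (1 + 3) * (1 + 14303) = 3 * 4 * 14304 = 171648; answer 171648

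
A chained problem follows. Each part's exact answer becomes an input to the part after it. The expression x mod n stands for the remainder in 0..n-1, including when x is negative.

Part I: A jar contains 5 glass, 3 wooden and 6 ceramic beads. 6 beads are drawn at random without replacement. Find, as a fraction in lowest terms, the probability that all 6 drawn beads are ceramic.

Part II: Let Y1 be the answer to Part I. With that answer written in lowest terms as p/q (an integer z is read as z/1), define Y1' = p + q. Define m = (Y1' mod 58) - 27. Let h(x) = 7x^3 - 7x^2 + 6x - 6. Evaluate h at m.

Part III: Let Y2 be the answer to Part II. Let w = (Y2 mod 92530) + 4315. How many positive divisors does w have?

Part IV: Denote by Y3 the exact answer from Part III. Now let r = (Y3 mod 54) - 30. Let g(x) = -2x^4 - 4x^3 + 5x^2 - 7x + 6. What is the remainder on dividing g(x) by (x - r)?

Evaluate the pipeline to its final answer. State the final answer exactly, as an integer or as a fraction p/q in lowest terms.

-840080

Part I: total draws C(14,6) = 3003; favorable C(6,6) = 1; P = 1/3003; answer 1/3003
Part II: Y1 = 1/3003; threaded value p + q = 3004; m = 19; 7*(19)^3 - 7*(19)^2 + 6*(19)^1 - 6 = (48013) + (-2527) + (114) + (-6) = 45594; answer 45594
Part III: Y2 = 45594; w = 49909; 49909 = 29 * 1721; number of divisors = (1+1) * (1+1) = 4; answer 4
Part IV: Y3 = 4; r = -26; remainder = value at the root: -2*(-26)^4 - 4*(-26)^3 + 5*(-26)^2 - 7*(-26)^1 + 6 = (-913952) + (70304) + (3380) + (182) + (6) = -840080; answer -840080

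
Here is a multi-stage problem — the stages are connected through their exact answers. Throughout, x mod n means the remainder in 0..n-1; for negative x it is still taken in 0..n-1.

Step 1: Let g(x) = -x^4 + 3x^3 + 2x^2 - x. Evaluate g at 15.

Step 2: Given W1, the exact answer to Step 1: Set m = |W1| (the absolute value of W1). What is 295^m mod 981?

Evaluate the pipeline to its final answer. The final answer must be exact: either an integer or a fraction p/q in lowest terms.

226

Step 1: -1*(15)^4 + 3*(15)^3 + 2*(15)^2 - 1*(15)^1 = (-50625) + (10125) + (450) + (-15) = -40065; answer -40065
Step 2: W1 = -40065; m = 40065; squarings mod 981: 295^1=295, 295^2=697, 295^4=214, 295^8=670, 295^16=583, 295^32=463, 295^64=511, 295^128=175, 295^256=214, 295^512=670, 295^1024=583, 295^2048=463, 295^4096=511, 295^8192=175, 295^16384=214, 295^32768=670; 295^40065 = 295^1 * 295^128 * 295^1024 * 295^2048 * 295^4096 * 295^32768 = 226 (mod 981); answer 226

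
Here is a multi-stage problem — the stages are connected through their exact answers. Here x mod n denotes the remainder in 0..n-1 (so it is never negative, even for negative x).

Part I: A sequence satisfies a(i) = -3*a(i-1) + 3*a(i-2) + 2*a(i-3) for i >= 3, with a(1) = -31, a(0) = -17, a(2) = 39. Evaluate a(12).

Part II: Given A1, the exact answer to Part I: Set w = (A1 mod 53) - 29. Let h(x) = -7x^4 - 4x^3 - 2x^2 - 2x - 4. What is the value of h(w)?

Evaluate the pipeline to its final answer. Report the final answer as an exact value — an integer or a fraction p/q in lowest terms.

-3642763

Part I: a(3) = -3*(39) + 3*(-31) + 2*(-17) = -244; iterating: a(3)=-244, a(4)=787, a(5)=-3015, a(6)=10918, a(7)=-40225, a(8)=147399, a(9)=-541036, a(10)=1984855, a(11)=-7282875, a(12)=26721118; answer 26721118
Part II: A1 = 26721118; w = -27; -7*(-27)^4 - 4*(-27)^3 - 2*(-27)^2 - 2*(-27)^1 - 4 = (-3720087) + (78732) + (-1458) + (54) + (-4) = -3642763; answer -3642763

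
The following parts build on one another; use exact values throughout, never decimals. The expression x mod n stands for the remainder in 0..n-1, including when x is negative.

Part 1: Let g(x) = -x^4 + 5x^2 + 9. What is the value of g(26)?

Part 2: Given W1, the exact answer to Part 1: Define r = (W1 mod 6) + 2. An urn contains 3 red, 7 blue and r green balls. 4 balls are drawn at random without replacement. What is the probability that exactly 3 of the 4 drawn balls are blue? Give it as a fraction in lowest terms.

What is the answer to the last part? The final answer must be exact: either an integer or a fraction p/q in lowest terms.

Part 1: -1*(26)^4 + 5*(26)^2 + 9 = (-456976) + (3380) + (9) = -453587; answer -453587
Part 2: W1 = -453587; r = 3; total draws C(13,4) = 715; favorable C(7,3)*C(6,1) = 210; P = 42/143; answer 42/143

42/143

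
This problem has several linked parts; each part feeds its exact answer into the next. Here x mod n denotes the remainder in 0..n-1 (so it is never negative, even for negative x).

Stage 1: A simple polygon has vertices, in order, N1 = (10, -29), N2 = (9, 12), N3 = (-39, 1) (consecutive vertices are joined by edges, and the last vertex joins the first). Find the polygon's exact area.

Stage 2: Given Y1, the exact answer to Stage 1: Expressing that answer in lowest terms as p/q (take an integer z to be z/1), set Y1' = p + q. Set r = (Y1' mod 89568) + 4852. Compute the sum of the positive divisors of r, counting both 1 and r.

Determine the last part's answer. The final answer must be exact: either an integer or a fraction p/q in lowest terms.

Stage 1: cross terms: (10*12 - 9*-29)=381, (9*1 - -39*12)=477, (-39*-29 - 10*1)=1121; twice the area = |1979| = 1979; area = 1979/2; answer 1979/2
Stage 2: Y1 = 1979/2; threaded value p + q = 1981; r = 6833; 6833 is prime, so its only divisors are 1 and 6833; sigma = 1 + 6833 = 6834; answer 6834

6834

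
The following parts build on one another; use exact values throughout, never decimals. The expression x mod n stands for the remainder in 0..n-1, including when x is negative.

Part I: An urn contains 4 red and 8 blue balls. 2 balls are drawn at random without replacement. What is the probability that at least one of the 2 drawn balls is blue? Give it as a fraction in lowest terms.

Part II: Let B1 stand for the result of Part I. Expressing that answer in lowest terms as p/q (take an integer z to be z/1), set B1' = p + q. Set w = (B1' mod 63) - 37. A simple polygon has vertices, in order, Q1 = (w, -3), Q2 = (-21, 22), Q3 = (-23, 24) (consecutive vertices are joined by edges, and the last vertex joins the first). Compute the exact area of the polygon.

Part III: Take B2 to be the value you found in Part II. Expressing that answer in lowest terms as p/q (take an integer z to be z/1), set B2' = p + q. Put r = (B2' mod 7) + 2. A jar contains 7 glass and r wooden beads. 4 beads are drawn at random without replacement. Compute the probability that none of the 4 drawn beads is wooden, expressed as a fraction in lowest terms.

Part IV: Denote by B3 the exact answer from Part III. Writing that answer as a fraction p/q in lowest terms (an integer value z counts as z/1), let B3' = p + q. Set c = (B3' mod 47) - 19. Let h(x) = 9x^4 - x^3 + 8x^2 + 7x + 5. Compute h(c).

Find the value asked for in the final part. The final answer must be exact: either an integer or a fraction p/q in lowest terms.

2401

Part I: total draws C(12,2) = 66; complement C(4,2) = 6; favorable 66 - 6 = 60; P = 10/11; answer 10/11
Part II: B1 = 10/11; threaded value p + q = 21; w = -16; cross terms: (-16*22 - -21*-3)=-415, (-21*24 - -23*22)=2, (-23*-3 - -16*24)=453; twice the area = |40| = 40; area = 20; answer 20
Part III: B2 = 20; threaded value p + q = 21; r = 2; total draws C(9,4) = 126; favorable C(7,4) = 35; P = 5/18; answer 5/18
Part IV: B3 = 5/18; threaded value p + q = 23; c = 4; 9*(4)^4 - 1*(4)^3 + 8*(4)^2 + 7*(4)^1 + 5 = (2304) + (-64) + (128) + (28) + (5) = 2401; answer 2401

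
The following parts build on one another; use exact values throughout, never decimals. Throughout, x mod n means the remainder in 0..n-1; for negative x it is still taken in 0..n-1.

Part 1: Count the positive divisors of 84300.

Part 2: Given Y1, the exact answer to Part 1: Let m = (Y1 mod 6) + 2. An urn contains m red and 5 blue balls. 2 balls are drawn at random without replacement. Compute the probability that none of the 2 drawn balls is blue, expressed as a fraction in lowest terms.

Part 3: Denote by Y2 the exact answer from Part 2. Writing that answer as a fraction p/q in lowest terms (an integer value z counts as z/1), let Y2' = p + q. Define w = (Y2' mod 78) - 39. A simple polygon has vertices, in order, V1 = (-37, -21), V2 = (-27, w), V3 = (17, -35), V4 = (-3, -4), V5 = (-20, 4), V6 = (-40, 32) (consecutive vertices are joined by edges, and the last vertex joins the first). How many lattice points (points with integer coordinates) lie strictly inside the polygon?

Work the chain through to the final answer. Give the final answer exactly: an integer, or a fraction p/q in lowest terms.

1283

Part 1: 84300 = 2^2 * 3 * 5^2 * 281; number of divisors = (2+1) * (1+1) * (2+1) * (1+1) = 36; answer 36
Part 2: Y1 = 36; m = 2; total draws C(7,2) = 21; favorable C(2,2) = 1; P = 1/21; answer 1/21
Part 3: Y2 = 1/21; threaded value p + q = 22; w = -17; cross terms: (-37*-17 - -27*-21)=62, (-27*-35 - 17*-17)=1234, (17*-4 - -3*-35)=-173, (-3*4 - -20*-4)=-92, (-20*32 - -40*4)=-480, (-40*-21 - -37*32)=2024; twice the area = |2575| = 2575; area = 2575/2; boundary points = 2 + 2 + 1 + 1 + 4 + 1 = 11; strictly interior points = area - boundary/2 + 1 = 1283; answer 1283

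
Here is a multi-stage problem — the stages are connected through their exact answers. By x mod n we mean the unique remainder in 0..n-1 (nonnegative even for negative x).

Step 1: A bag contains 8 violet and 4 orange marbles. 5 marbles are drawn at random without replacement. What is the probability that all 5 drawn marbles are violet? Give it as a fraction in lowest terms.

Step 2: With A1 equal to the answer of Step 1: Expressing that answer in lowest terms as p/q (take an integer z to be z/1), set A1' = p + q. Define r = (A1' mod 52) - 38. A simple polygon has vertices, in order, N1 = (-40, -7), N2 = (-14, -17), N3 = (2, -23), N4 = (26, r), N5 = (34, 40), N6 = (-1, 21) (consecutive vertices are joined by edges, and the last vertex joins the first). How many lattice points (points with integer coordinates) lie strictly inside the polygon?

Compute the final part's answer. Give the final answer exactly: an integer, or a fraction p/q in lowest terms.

2660

Step 1: total draws C(12,5) = 792; favorable C(8,5) = 56; P = 7/99; answer 7/99
Step 2: A1 = 7/99; threaded value p + q = 106; r = -36; cross terms: (-40*-17 - -14*-7)=582, (-14*-23 - 2*-17)=356, (2*-36 - 26*-23)=526, (26*40 - 34*-36)=2264, (34*21 - -1*40)=754, (-1*-7 - -40*21)=847; twice the area = |5329| = 5329; area = 5329/2; boundary points = 2 + 2 + 1 + 4 + 1 + 1 = 11; strictly interior points = area - boundary/2 + 1 = 2660; answer 2660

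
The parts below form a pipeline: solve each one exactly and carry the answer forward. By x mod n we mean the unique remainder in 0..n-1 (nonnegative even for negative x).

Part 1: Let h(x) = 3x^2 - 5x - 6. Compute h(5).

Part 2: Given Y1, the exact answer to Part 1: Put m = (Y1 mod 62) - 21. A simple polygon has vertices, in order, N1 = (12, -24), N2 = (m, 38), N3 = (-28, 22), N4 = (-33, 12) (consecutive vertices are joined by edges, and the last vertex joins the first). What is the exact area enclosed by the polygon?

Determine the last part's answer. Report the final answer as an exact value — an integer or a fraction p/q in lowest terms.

Part 1: 3*(5)^2 - 5*(5)^1 - 6 = (75) + (-25) + (-6) = 44; answer 44
Part 2: Y1 = 44; m = 23; cross terms: (12*38 - 23*-24)=1008, (23*22 - -28*38)=1570, (-28*12 - -33*22)=390, (-33*-24 - 12*12)=648; twice the area = |3616| = 3616; area = 1808; answer 1808

1808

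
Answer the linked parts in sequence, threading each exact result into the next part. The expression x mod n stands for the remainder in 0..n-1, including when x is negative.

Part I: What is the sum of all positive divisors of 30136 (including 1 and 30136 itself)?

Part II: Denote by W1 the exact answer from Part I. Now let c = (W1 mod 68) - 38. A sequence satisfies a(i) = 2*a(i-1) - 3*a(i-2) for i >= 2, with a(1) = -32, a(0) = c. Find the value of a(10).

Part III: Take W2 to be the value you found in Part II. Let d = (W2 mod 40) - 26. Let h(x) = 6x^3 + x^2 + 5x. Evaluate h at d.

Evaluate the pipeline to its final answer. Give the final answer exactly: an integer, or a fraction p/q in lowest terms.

10572

Part I: 30136 = 2^3 * 3767; sigma = (1 + 2 + 4 + 8) * (1 + 3767) = 15 * 3768 = 56520; answer 56520
Part II: W1 = 56520; c = -26; a(2) = 2*(-32) - 3*(-26) = 14; iterating: a(2)=14, a(3)=124, a(4)=206, a(5)=40, a(6)=-538, a(7)=-1196, a(8)=-778, a(9)=2032, a(10)=6398; answer 6398
Part III: W2 = 6398; d = 12; 6*(12)^3 + 1*(12)^2 + 5*(12)^1 = (10368) + (144) + (60) = 10572; answer 10572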